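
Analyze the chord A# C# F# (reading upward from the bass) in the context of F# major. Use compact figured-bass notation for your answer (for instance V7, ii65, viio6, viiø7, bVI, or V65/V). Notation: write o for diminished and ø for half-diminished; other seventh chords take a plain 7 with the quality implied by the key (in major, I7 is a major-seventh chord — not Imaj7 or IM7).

Stacked in thirds the chord is F#-A#-C#: a major triad on F#.
F# is scale degree 1 in F# major, and a major triad on that degree is written I.
With A# in the bass the chord is in first inversion, so the figured bass is 6.

I6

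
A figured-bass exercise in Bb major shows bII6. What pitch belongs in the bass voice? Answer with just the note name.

Eb

bII in Bb major has root Cb; the chord is Cb-Eb-Gb.
The figure 6 means first inversion — the third is in the bass.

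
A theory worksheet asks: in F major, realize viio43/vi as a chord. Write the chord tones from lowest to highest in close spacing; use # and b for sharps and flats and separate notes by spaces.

G Bb C# E

viio43/vi is a secondary leading-tone chord. The target vi is D in F major; the applied chord is rooted a semitone below, on C#.
Building a fully diminished seventh chord on C# gives C#-E-G-Bb.
The figured bass 43 indicates second inversion, placing the fifth (G) in the bass: G-Bb-C#-E.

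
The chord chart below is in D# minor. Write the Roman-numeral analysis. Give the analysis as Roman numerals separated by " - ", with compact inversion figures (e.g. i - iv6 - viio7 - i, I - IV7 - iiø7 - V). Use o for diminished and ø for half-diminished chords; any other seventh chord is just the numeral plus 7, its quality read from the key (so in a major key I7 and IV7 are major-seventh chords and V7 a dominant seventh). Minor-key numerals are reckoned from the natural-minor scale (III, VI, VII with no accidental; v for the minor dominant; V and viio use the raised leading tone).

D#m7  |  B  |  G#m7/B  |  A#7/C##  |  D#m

i7 - VI - iv65 - V65 - i

D#m7: root D# is the tonic; minor seventh chord there is i7.
B: major triad on B = scale degree 6 → VI.
G#m7/B has root G#, degree 4 in D# minor, so iv65.
A#7/C##: root A# is the dominant; dominant seventh chord there is V65.
D#m has root D#, degree 1 in D# minor, so i.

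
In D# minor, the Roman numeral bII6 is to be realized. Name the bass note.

bII in D# minor has root E; the chord is E-G#-B.
The figure 6 means first inversion — the third is in the bass.

G#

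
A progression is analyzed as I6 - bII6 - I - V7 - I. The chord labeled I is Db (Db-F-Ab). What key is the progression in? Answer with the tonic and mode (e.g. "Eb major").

The chord Db is a major triad rooted on Db; its label is I.
If Db is scale degree 1 and the mode makes that degree carry a major triad, the tonic is Db and the mode is major.

Db major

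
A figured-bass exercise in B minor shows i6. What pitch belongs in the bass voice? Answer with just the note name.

i in B minor has root B; the chord is B-D-F#.
The figure 6 means first inversion — the third is in the bass.

D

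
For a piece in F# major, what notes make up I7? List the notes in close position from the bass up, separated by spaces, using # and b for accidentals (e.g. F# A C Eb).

F# A# C# E#

In F# major, scale degree 1 is F#, and the diatonic chord built there is a major seventh chord.
That chord is spelled F#-A#-C#-E#.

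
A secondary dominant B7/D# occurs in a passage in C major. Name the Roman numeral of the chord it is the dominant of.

iii

The chord is a dominant seventh chord on B.
A dominant resolves down a perfect fifth: B → E. In C major, E is scale degree 3, i.e. iii.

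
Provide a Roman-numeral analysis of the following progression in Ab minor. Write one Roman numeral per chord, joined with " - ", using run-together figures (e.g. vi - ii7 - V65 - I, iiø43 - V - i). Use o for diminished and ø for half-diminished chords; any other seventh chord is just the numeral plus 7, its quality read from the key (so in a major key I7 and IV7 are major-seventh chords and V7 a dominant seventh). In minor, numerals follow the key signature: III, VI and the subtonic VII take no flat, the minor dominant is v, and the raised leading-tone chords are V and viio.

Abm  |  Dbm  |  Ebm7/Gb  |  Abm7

i - iv - v65 - i7

Abm: minor triad on Ab = scale degree 1 → i.
Dbm has root Db, degree 4 in Ab minor, so iv.
Ebm7/Gb: root Eb is the dominant; minor seventh chord there is v65.
Abm7 has root Ab, degree 1 in Ab minor, so i7.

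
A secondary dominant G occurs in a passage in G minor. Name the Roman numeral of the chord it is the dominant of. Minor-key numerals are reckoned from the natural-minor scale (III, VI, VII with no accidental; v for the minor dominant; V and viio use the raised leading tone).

The chord is a major triad on G.
A dominant resolves down a perfect fifth: G → C. In G minor, C is scale degree 4, i.e. iv.

iv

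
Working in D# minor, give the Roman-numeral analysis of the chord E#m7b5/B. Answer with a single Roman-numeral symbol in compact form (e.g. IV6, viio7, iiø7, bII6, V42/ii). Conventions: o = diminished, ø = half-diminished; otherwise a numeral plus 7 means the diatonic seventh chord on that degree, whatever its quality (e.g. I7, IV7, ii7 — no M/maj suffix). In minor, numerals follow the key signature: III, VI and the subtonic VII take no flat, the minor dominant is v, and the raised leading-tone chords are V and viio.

iiø43

Stacked in thirds the chord is E#-G#-B-D#: a half-diminished seventh chord on E#.
E# is scale degree 2 in D# minor, and a half-diminished seventh chord on that degree is written iiø7.
With B in the bass the chord is in second inversion, so the figured bass is 43.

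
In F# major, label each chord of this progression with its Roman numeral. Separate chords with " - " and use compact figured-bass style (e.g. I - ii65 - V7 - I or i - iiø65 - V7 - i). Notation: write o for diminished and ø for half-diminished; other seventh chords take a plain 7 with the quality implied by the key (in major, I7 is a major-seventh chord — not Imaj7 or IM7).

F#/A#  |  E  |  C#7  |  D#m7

F#/A#: root F# is the tonic; major triad there is I6.
E: E with this quality isn't in the key; it's bVII, borrowed from the parallel minor.
C#7 has root C#, degree 5 in F# major, so V7.
D#m7: minor seventh chord on D# = scale degree 6 → vi7.

I6 - bVII - V7 - vi7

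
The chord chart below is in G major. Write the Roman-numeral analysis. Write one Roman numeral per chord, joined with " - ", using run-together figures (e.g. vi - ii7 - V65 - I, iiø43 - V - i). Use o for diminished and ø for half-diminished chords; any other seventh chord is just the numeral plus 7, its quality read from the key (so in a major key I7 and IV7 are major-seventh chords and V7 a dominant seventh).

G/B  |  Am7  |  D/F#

I6 - ii7 - V6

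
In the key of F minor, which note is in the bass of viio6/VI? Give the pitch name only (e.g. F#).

Eb

The applied chord viio6/VI is rooted on C: C-Eb-Gb.
The figure 6 means first inversion — the third is in the bass.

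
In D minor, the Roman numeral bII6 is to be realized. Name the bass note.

G

bII in D minor has root Eb; the chord is Eb-G-Bb.
The figure 6 means first inversion — the third is in the bass.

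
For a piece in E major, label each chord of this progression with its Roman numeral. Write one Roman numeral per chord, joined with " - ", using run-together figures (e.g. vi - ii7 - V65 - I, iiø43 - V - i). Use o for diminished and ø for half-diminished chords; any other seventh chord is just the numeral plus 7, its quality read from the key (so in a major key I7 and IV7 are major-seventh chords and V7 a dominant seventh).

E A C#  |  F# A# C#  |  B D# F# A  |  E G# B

IV64 - V/V - V7 - I

E-A-C# has root A, degree 4 in E major, so IV64.
F#-A#-C# is the secondary dominant of V (major triad on F#): V/V.
B-D#-F#-A: root B is the dominant; dominant seventh chord there is V7.
E-G#-B: root E is the tonic; major triad there is I.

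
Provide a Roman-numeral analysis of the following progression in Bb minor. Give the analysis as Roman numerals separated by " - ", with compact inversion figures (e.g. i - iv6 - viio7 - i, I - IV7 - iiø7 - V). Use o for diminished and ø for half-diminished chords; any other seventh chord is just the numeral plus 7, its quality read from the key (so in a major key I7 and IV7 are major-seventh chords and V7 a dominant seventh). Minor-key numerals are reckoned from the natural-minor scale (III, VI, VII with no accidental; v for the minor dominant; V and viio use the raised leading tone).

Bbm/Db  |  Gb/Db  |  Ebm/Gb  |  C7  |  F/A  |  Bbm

Bbm/Db: minor triad on Bb = scale degree 1 → i6.
Gb/Db has root Gb, degree 6 in Bb minor, so VI64.
Ebm/Gb: root Eb is the subdominant; minor triad there is iv6.
C7: a dominant seventh chord on C, the applied dominant of V → V7/V.
F/A: major triad on F = scale degree 5 → V6.
Bbm has root Bb, degree 1 in Bb minor, so i.

i6 - VI64 - iv6 - V7/V - V6 - i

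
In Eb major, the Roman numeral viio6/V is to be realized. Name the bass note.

C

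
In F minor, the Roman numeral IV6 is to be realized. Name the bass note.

D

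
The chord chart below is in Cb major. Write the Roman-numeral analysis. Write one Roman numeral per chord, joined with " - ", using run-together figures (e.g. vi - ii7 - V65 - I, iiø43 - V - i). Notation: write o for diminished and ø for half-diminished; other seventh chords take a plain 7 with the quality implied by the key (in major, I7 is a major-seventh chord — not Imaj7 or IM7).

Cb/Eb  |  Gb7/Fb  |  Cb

Cb/Eb has root Cb, degree 1 in Cb major, so I6.
Gb7/Fb: dominant seventh chord on Gb = scale degree 5 → V42.
Cb: root Cb is the tonic; major triad there is I.

I6 - V42 - I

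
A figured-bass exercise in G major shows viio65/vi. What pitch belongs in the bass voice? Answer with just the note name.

F#

The applied chord viio65/vi is rooted on D#: D#-F#-A-C.
The figure 65 means first inversion — the third is in the bass.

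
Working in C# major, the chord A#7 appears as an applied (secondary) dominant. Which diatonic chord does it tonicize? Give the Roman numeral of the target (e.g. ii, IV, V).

ii

The chord is a dominant seventh chord on A#.
A dominant resolves down a perfect fifth: A# → D#. In C# major, D# is scale degree 2, i.e. ii.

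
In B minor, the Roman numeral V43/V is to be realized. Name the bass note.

G#

The applied chord V43/V is rooted on C#: C#-E#-G#-B.
The figure 43 means second inversion — the fifth is in the bass.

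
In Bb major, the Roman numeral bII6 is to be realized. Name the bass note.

Eb

bII in Bb major has root Cb; the chord is Cb-Eb-Gb.
The figure 6 means first inversion — the third is in the bass.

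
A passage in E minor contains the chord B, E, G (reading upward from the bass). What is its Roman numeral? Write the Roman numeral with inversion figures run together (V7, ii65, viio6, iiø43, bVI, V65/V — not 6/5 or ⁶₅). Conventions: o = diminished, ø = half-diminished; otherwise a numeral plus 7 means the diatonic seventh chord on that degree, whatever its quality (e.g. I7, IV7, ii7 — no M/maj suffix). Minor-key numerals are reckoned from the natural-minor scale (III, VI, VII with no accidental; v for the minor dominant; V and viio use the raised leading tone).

The pitches E-G-B form a minor triad rooted on E.
E is scale degree 1 in E minor, and a minor triad on that degree is written i.
With B in the bass the chord is in second inversion, so the figured bass is 64.

i64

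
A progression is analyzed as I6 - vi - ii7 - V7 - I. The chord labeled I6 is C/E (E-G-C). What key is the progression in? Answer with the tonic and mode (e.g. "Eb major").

The anchor chord is a major triad on C, labeled I6.
If C is scale degree 1 and the mode makes that degree carry a major triad, the tonic is C and the mode is major.

C major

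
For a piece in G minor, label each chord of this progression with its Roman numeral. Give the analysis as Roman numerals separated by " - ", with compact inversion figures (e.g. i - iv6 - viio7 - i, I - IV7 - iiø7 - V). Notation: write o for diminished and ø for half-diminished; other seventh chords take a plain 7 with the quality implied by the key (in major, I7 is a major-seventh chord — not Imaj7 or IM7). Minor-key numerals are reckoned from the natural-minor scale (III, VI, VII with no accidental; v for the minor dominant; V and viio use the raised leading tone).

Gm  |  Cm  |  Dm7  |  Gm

Gm: root G is the tonic; minor triad there is i.
Cm: root C is the subdominant; minor triad there is iv.
Dm7: root D is the dominant; minor seventh chord there is v7.
Gm: minor triad on G = scale degree 1 → i.

i - iv - v7 - i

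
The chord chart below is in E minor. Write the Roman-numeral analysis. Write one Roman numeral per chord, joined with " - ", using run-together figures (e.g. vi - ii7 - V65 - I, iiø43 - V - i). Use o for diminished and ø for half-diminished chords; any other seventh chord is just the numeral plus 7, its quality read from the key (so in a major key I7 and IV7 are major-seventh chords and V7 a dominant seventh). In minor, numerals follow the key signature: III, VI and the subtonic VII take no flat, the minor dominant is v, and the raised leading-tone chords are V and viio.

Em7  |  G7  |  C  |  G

Em7: root E is the tonic; minor seventh chord there is i7.
G7: chromatic; G is V of VI, so V7/VI.
C has root C, degree 6 in E minor, so VI.
G: root G is the mediant; major triad there is III.

i7 - V7/VI - VI - III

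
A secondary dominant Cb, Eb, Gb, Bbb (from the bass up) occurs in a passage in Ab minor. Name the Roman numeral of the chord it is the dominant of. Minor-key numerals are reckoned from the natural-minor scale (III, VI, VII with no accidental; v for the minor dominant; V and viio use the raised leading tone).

The chord is a dominant seventh chord on Cb.
A dominant resolves down a perfect fifth: Cb → Fb. In Ab minor, Fb is scale degree 6, i.e. VI.

VI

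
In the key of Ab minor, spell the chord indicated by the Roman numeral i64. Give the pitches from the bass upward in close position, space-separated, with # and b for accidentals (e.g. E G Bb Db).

Eb Ab Cb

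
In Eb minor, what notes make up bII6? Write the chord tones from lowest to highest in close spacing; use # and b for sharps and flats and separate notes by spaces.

Ab Cb Fb

Scale degree 2 in Eb minor is F; lowering it a half step gives Fb. bII6 is the Neapolitan sixth — a major triad on the lowered second degree, here in its customary first inversion.
So the chord is Fb-Ab-Cb, a major triad.
The figured bass 6 indicates first inversion, placing the third (Ab) in the bass: Ab-Cb-Fb.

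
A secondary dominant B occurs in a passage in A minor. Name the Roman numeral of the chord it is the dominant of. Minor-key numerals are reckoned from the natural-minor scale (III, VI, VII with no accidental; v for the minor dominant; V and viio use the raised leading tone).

V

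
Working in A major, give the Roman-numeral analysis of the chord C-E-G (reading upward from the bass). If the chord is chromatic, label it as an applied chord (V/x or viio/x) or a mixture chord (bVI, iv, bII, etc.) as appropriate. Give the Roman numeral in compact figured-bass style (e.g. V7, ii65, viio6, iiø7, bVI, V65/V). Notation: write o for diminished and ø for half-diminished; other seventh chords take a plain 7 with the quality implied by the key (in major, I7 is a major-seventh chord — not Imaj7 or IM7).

bIII

The pitches C-E-G form a major triad rooted on C.
C is the lowered third degree of A major (diatonic 3 would be C#). This is a major triad on the lowered third degree, borrowed from the parallel minor.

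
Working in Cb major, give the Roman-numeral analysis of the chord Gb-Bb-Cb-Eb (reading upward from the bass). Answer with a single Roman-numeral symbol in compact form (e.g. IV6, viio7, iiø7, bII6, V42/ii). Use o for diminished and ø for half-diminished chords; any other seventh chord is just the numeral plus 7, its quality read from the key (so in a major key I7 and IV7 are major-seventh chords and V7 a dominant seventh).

I43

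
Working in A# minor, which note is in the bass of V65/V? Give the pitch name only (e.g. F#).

D##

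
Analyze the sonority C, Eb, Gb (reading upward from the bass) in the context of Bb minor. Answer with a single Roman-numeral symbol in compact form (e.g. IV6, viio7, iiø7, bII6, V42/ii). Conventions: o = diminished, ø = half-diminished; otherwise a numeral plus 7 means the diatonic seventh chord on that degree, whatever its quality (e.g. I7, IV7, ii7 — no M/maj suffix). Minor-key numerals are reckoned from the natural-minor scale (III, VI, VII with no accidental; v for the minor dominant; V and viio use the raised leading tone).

The pitches C-Eb-Gb form a diminished triad rooted on C.
In Bb minor, C is the supertonic; the diatonic diminished triad there is iio.

iio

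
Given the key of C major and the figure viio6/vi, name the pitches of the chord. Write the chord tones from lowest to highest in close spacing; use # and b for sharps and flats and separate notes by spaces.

B D G#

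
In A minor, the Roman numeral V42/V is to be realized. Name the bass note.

A

The applied chord V42/V is rooted on B: B-D#-F#-A.
The figure 42 means third inversion — the seventh is in the bass.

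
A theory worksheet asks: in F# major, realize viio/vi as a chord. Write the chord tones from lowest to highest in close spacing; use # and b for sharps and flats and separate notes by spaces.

The slash marks an applied leading-tone chord: viio of vi. In F# major, vi is D#, so the leading tone to it is C##, a half step below.
Building a diminished triad on C## gives C##-E#-G#.

C## E# G#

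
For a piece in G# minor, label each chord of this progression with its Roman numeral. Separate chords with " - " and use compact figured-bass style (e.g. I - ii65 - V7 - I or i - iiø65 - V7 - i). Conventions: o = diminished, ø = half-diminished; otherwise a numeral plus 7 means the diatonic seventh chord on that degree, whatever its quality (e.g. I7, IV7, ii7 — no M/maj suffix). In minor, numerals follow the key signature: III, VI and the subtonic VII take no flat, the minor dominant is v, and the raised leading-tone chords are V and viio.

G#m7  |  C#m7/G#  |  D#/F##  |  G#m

G#m7 has root G#, degree 1 in G# minor, so i7.
C#m7/G# has root C#, degree 4 in G# minor, so iv43.
D#/F## has root D#, degree 5 in G# minor, so V6.
G#m has root G#, degree 1 in G# minor, so i.

i7 - iv43 - V6 - i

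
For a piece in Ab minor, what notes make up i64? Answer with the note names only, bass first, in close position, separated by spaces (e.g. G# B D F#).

In Ab minor, the first degree is Ab, and the diatonic chord built there is a minor triad.
Stacking thirds from Ab gives Ab-Cb-Eb.
The figured bass 64 indicates second inversion, placing the fifth (Eb) in the bass: Eb-Ab-Cb.

Eb Ab Cb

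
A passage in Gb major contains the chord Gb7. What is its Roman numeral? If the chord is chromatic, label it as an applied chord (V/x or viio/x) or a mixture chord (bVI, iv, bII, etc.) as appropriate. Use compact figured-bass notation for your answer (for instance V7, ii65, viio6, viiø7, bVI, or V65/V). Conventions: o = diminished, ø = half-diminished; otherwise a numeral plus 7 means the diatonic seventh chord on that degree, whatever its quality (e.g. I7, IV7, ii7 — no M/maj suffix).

V7/IV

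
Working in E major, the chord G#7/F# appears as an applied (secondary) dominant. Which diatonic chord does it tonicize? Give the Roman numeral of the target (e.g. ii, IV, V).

The chord is a dominant seventh chord on G#.
A dominant resolves down a perfect fifth: G# → C#. In E major, C# is scale degree 6, i.e. vi.

vi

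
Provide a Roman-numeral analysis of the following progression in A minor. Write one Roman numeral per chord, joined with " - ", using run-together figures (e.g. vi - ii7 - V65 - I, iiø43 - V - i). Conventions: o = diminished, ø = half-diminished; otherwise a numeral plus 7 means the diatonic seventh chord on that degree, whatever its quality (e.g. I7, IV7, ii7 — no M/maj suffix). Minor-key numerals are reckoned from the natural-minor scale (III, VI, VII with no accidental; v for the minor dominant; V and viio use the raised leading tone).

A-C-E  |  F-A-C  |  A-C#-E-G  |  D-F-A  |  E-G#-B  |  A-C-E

A-C-E has root A, degree 1 in A minor, so i.
F-A-C: major triad on F = scale degree 6 → VI.
A-C#-E-G: a dominant seventh chord on A, the applied dominant of iv → V7/iv.
D-F-A: minor triad on D = scale degree 4 → iv.
E-G#-B: major triad on E = scale degree 5 → V.
A-C-E: minor triad on A = scale degree 1 → i.

i - VI - V7/iv - iv - V - i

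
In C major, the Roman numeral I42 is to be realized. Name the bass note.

I in C major has root C; the chord is C-E-G-B.
The figure 42 means third inversion — the seventh is in the bass.

B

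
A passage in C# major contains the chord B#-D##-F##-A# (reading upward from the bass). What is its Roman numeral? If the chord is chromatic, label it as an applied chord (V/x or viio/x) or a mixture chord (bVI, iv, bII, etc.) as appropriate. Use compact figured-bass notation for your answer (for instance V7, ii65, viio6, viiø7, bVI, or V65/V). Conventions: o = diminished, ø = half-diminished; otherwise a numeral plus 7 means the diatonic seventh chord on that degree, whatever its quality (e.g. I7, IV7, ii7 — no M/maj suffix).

V7/iii

Stacked in thirds the chord is B#-D##-F##-A#: a dominant seventh chord on B#.
B# is not a diatonic chord root with this quality in C# major, but it lies a perfect fifth above E# (iii), so the chord functions as an applied dominant of iii.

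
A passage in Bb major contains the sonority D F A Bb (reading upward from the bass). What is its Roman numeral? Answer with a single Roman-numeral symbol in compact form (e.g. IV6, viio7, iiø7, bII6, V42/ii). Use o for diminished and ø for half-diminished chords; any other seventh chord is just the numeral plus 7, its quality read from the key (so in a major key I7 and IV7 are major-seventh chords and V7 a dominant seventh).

I65

The pitches Bb-D-F-A form a major seventh chord rooted on Bb.
In Bb major, Bb is the tonic; the diatonic major seventh chord there is I7.
With D in the bass the chord is in first inversion, so the figured bass is 65.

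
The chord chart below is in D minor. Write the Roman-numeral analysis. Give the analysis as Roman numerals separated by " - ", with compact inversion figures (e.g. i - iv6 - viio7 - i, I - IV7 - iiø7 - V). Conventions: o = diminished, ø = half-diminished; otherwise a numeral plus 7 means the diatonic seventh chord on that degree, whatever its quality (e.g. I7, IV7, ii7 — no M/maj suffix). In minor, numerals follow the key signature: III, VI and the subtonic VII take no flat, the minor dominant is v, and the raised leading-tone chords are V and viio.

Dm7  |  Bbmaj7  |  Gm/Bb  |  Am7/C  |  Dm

Dm7 has root D, degree 1 in D minor, so i7.
Bbmaj7 has root Bb, degree 6 in D minor, so VI7.
Gm/Bb: root G is the subdominant; minor triad there is iv6.
Am7/C: minor seventh chord on A = scale degree 5 → v65.
Dm: root D is the tonic; minor triad there is i.

i7 - VI7 - iv6 - v65 - i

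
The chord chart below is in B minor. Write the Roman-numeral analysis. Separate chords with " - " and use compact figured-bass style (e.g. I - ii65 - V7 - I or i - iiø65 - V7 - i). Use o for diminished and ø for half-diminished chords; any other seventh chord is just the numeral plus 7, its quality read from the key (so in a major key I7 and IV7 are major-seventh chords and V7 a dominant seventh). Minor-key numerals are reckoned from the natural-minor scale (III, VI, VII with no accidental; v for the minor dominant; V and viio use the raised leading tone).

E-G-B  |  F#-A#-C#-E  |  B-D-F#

iv - V7 - i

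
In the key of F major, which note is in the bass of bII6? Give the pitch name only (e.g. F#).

Bb

bII in F major has root Gb; the chord is Gb-Bb-Db.
The figure 6 means first inversion — the third is in the bass.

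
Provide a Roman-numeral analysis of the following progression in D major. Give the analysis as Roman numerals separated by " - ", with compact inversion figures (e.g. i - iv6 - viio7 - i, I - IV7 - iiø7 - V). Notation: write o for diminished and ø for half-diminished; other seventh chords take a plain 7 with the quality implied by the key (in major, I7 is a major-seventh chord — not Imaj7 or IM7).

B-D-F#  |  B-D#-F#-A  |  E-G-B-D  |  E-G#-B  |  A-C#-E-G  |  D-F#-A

vi - V7/ii - ii7 - V/V - V7 - I

B-D-F#: minor triad on B = scale degree 6 → vi.
B-D#-F#-A is the secondary dominant of ii (dominant seventh chord on B): V7/ii.
E-G-B-D has root E, degree 2 in D major, so ii7.
E-G#-B is the secondary dominant of V (major triad on E): V/V.
A-C#-E-G has root A, degree 5 in D major, so V7.
D-F#-A has root D, degree 1 in D major, so I.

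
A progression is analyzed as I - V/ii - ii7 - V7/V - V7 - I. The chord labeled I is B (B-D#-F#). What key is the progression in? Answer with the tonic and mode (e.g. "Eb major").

B major

The anchor chord is a major triad on B, labeled I.
If B is scale degree 1 and the mode makes that degree carry a major triad, the tonic is B and the mode is major.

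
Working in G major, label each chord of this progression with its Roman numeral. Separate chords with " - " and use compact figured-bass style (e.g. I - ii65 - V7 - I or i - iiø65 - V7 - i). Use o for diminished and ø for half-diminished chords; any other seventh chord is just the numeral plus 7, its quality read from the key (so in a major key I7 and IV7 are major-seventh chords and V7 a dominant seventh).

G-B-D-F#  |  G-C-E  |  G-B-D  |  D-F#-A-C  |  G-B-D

G-B-D-F#: major seventh chord on G = scale degree 1 → I7.
G-C-E has root C, degree 4 in G major, so IV64.
G-B-D: root G is the tonic; major triad there is I.
D-F#-A-C: root D is the dominant; dominant seventh chord there is V7.
G-B-D: root G is the tonic; major triad there is I.

I7 - IV64 - I - V7 - I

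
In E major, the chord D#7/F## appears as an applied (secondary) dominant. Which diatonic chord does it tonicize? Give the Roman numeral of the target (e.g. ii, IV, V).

The chord is a dominant seventh chord on D#.
A dominant resolves down a perfect fifth: D# → G#. In E major, G# is scale degree 3, i.e. iii.

iii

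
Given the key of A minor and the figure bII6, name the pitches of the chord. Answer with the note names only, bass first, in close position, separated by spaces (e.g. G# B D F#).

bII6 is the Neapolitan sixth — a major triad on the lowered second degree, here in its customary first inversion. In A minor that root is Bb.
So the chord is Bb-D-F, a major triad.
With the 6 figure the chord is in first inversion; from the bass D upward in close position it reads D-F-Bb.

D F Bb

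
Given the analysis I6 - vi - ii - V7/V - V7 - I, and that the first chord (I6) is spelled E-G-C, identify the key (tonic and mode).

C major

The chord C/E is a major triad rooted on C; its label is I6.
If C is scale degree 1 and the mode makes that degree carry a major triad, the tonic is C and the mode is major.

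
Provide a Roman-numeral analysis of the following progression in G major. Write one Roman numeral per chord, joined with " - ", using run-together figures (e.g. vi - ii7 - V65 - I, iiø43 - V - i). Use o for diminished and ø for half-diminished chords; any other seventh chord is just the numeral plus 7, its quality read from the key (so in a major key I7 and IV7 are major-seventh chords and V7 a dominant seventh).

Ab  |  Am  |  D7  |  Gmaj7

bII - ii - V7 - I7

Ab: Ab with this quality isn't in the key; a major triad on b2 is the Neapolitan chord, bII.
Am has root A, degree 2 in G major, so ii.
D7: dominant seventh chord on D = scale degree 5 → V7.
Gmaj7 has root G, degree 1 in G major, so I7.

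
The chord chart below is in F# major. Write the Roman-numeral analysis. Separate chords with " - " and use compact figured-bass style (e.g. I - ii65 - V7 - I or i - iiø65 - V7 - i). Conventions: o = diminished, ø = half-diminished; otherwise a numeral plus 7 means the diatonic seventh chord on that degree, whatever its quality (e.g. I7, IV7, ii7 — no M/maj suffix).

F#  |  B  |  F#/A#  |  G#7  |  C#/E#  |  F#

I - IV - I6 - V7/V - V6 - I

F# has root F#, degree 1 in F# major, so I.
B: root B is the subdominant; major triad there is IV.
F#/A#: major triad on F# = scale degree 1 → I6.
G#7: chromatic; G# is V of V, so V7/V.
C#/E#: root C# is the dominant; major triad there is V6.
F#: major triad on F# = scale degree 1 → I.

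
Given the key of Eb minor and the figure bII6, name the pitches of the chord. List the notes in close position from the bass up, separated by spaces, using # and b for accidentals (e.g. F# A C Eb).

Ab Cb Fb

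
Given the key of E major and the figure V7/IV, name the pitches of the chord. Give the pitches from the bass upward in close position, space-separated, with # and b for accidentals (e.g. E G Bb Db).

The slash means an applied dominant: we want the dominant of IV. In E major, IV is A major, and its dominant is built on E.
Building a dominant seventh chord on E gives E-G#-B-D.

E G# B D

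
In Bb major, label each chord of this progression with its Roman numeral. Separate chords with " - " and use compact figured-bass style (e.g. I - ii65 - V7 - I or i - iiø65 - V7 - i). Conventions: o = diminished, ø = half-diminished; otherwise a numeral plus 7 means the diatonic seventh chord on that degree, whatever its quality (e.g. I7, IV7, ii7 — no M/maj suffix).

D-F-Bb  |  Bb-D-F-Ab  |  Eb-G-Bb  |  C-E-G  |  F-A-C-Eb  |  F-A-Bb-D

D-F-Bb: major triad on Bb = scale degree 1 → I6.
Bb-D-F-Ab: chromatic; Bb is V of IV, so V7/IV.
Eb-G-Bb: major triad on Eb = scale degree 4 → IV.
C-E-G: chromatic; C is V of V, so V/V.
F-A-C-Eb has root F, degree 5 in Bb major, so V7.
F-A-Bb-D has root Bb, degree 1 in Bb major, so I43.

I6 - V7/IV - IV - V/V - V7 - I43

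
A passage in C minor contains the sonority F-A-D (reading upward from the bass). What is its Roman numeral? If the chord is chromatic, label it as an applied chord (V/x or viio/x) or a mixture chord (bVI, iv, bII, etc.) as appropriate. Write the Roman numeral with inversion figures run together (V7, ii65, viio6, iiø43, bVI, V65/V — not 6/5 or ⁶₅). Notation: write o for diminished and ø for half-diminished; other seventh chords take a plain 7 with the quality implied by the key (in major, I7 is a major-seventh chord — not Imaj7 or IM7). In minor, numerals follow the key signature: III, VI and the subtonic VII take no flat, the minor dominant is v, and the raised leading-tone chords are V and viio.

Stacked in thirds the chord is D-F-A: a minor triad on D.
D is the second degree of C minor. This is the minor supertonic, borrowed from the parallel major (the Dorian ii).
With F in the bass the chord is in first inversion, so the figured bass is 6.

ii6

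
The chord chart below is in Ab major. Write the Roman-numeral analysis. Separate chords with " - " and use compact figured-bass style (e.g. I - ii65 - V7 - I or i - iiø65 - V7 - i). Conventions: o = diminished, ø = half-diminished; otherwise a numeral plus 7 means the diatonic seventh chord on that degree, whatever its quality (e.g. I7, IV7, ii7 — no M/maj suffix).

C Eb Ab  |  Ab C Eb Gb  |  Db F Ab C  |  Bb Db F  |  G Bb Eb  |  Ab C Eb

C-Eb-Ab: major triad on Ab = scale degree 1 → I6.
Ab-C-Eb-Gb: chromatic; Ab is V of IV, so V7/IV.
Db-F-Ab-C has root Db, degree 4 in Ab major, so IV7.
Bb-Db-F has root Bb, degree 2 in Ab major, so ii.
G-Bb-Eb has root Eb, degree 5 in Ab major, so V6.
Ab-C-Eb: root Ab is the tonic; major triad there is I.

I6 - V7/IV - IV7 - ii - V6 - I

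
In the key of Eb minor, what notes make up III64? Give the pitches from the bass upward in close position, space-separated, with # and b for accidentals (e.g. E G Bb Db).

Db Gb Bb

In Eb minor, the mediant is Gb, and the diatonic chord built there is a major triad.
Stacking thirds from Gb gives Gb-Bb-Db.
With the 64 figure the chord is in second inversion; from the bass Db upward in close position it reads Db-Gb-Bb.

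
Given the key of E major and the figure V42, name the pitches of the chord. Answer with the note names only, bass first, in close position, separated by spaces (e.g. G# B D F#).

A B D# F#

In E major, the fifth degree is B, and the diatonic chord built there is a dominant seventh chord.
That chord is spelled B-D#-F#-A.
The figured bass 42 indicates third inversion, placing the seventh (A) in the bass: A-B-D#-F#.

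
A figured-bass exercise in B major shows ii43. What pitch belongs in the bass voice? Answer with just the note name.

G#

ii in B major has root C#; the chord is C#-E-G#-B.
The figure 43 means second inversion — the fifth is in the bass.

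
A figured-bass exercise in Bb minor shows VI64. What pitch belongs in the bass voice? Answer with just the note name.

Db

VI in Bb minor has root Gb; the chord is Gb-Bb-Db.
The figure 64 means second inversion — the fifth is in the bass.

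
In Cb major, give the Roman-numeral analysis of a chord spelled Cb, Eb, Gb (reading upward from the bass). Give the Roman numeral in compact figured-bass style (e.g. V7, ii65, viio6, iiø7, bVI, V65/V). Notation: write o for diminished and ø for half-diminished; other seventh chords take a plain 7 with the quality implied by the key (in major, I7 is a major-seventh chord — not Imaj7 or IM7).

Stacked in thirds the chord is Cb-Eb-Gb: a major triad on Cb.
Cb is scale degree 1 in Cb major, and a major triad on that degree is written I.

I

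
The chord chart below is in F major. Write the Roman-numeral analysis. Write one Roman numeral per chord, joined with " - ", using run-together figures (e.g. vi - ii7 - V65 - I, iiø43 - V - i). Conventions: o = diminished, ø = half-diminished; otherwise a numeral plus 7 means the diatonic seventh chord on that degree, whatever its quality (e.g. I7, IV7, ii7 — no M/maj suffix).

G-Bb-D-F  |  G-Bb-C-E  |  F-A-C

ii7 - V43 - I

G-Bb-D-F has root G, degree 2 in F major, so ii7.
G-Bb-C-E: root C is the dominant; dominant seventh chord there is V43.
F-A-C: major triad on F = scale degree 1 → I.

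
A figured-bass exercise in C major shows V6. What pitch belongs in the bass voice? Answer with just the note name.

B

V in C major has root G; the chord is G-B-D.
The figure 6 means first inversion — the third is in the bass.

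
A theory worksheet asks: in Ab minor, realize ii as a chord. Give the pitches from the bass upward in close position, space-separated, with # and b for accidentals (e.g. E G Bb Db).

Bb Db F

ii is the minor supertonic, borrowed from the parallel major (the Dorian ii). In Ab minor that root is Bb.
So the chord is Bb-Db-F, a minor triad.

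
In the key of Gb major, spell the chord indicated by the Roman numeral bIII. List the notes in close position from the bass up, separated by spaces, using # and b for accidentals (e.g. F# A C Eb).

Bbb Db Fb

bIII is a major triad on the lowered third degree, borrowed from the parallel minor. In Gb major that root is Bbb.
So the chord is Bbb-Db-Fb, a major triad.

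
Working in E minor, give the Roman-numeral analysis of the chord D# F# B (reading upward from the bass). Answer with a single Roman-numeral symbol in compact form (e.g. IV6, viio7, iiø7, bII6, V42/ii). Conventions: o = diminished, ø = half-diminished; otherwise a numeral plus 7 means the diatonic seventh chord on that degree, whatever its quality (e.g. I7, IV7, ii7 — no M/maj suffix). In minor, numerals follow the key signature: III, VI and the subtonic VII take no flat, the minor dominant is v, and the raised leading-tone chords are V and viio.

Stacked in thirds the chord is B-D#-F#: a major triad on B.
B is scale degree 5 in E minor, and a major triad on that degree is written V.
With D# in the bass the chord is in first inversion, so the figured bass is 6.

V6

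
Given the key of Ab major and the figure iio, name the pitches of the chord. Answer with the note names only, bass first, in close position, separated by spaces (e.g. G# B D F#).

Bb Db Fb

Scale degree 2 in Ab major is Bb; here the chord built on it is altered to a diminished triad. iio is the diminished supertonic triad, borrowed from the parallel minor.
So the chord is Bb-Db-Fb.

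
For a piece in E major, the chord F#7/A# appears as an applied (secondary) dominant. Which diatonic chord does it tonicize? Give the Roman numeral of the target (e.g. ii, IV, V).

V

The chord is a dominant seventh chord on F#.
A dominant resolves down a perfect fifth: F# → B. In E major, B is scale degree 5, i.e. V.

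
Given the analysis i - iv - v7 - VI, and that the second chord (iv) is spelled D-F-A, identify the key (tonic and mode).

A minor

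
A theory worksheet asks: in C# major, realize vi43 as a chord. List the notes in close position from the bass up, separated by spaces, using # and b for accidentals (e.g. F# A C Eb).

E# G# A# C#

The numeral's case and figure indicate a minor seventh chord. In C# major its root, the sixth degree, is A#.
That chord is spelled A#-C#-E#-G#.
The figured bass 43 indicates second inversion, placing the fifth (E#) in the bass: E#-G#-A#-C#.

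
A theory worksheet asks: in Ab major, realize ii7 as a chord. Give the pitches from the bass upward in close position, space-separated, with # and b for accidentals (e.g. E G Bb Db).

In Ab major, the supertonic is Bb, and the diatonic chord built there is a minor seventh chord.
Stacking thirds from Bb gives Bb-Db-F-Ab.

Bb Db F Ab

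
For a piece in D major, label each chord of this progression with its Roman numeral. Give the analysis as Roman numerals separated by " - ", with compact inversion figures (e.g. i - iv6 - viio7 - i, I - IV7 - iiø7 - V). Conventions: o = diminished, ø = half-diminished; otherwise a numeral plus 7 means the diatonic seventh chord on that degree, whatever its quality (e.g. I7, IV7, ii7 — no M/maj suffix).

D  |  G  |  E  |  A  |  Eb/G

D has root D, degree 1 in D major, so I.
G has root G, degree 4 in D major, so IV.
E is the secondary dominant of V (major triad on E): V/V.
A has root A, degree 5 in D major, so V.
Eb/G is non-diatonic — a major triad on the lowered supertonic (Eb): the Neapolitan sixth, bII6 (third, G, in the bass — hence the 6).

I - IV - V/V - V - bII6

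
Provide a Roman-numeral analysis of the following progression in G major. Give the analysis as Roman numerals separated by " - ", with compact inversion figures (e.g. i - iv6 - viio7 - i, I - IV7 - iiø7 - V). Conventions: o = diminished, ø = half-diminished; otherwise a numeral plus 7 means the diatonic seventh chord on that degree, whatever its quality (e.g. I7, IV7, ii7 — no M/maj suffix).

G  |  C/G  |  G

I - IV64 - I

G: root G is the tonic; major triad there is I.
C/G: major triad on C = scale degree 4 → IV64.
G: major triad on G = scale degree 1 → I.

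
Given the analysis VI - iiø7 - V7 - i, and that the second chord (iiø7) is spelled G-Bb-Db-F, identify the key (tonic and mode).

F minor

iiø7 is given as G-Bb-Db-F — a half-diminished seventh chord with root G.
Counting down one scale step from G places the tonic on F; a half-diminished seventh chord on degree 2 is diatonic only in minor.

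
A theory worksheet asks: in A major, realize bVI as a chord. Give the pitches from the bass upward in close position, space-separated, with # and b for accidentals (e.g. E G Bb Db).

F A C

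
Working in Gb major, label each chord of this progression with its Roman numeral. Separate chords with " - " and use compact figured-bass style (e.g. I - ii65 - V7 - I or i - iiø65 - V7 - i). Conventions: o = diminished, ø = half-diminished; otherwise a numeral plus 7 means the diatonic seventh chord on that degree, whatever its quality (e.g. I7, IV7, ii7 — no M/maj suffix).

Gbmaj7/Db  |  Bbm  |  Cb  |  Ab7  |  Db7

Gbmaj7/Db: root Gb is the tonic; major seventh chord there is I43.
Bbm: root Bb is the mediant; minor triad there is iii.
Cb: major triad on Cb = scale degree 4 → IV.
Ab7 is the secondary dominant of V (dominant seventh chord on Ab): V7/V.
Db7: root Db is the dominant; dominant seventh chord there is V7.

I43 - iii - IV - V7/V - V7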